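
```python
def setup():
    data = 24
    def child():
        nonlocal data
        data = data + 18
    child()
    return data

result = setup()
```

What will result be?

Step 1: setup() sets data = 24.
Step 2: child() uses nonlocal to modify data in setup's scope: data = 24 + 18 = 42.
Step 3: setup() returns the modified data = 42

The answer is 42.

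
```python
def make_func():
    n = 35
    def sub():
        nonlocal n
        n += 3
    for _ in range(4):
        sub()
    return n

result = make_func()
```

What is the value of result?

Step 1: n = 35.
Step 2: sub() is called 4 times in a loop, each adding 3 via nonlocal.
Step 3: n = 35 + 3 * 4 = 47

The answer is 47.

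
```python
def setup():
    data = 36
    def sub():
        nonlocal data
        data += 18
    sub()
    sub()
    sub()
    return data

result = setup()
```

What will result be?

Step 1: data starts at 36.
Step 2: sub() is called 3 times, each adding 18.
Step 3: data = 36 + 18 * 3 = 90

The answer is 90.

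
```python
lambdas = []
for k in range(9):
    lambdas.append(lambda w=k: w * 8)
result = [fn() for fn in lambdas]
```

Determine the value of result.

Step 1: Default arg w=k captures k at each iteration.
Step 2: lambdas[k] has w defaulting to k, returns k * 8.
Step 3: result = [0, 8, 16, 24, 32, 40, 48, 56, 64]

The answer is [0, 8, 16, 24, 32, 40, 48, 56, 64].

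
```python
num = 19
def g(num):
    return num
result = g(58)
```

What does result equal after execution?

Step 1: Global num = 19.
Step 2: g(58) takes parameter num = 58, which shadows the global.
Step 3: result = 58

The answer is 58.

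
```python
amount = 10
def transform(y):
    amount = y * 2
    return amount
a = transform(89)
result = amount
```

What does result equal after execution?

Step 1: Global amount = 10.
Step 2: transform(89) creates local amount = 89 * 2 = 178.
Step 3: Global amount unchanged because no global keyword. result = 10

The answer is 10.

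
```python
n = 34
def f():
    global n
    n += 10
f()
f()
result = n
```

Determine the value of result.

Step 1: n = 34.
Step 2: First f(): n = 34 + 10 = 44.
Step 3: Second f(): n = 44 + 10 = 54. result = 54

The answer is 54.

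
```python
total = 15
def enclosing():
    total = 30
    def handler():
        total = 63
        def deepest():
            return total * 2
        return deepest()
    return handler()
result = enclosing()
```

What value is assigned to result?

Step 1: deepest() looks up total through LEGB: not local, finds total = 63 in enclosing handler().
Step 2: Returns 63 * 2 = 126.
Step 3: result = 126

The answer is 126.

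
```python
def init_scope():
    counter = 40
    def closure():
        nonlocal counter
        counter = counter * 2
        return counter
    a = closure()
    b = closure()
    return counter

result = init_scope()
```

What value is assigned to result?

Step 1: counter starts at 40.
Step 2: First closure(): counter = 40 * 2 = 80.
Step 3: Second closure(): counter = 80 * 2 = 160.
Step 4: result = 160

The answer is 160.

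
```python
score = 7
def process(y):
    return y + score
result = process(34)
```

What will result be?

Step 1: score = 7 is defined globally.
Step 2: process(34) uses parameter y = 34 and looks up score from global scope = 7.
Step 3: result = 34 + 7 = 41

The answer is 41.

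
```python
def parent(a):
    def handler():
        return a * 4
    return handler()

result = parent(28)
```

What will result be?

Step 1: parent(28) binds parameter a = 28.
Step 2: handler() accesses a = 28 from enclosing scope.
Step 3: result = 28 * 4 = 112

The answer is 112.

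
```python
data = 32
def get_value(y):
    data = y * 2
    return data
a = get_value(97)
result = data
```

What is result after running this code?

Step 1: Global data = 32.
Step 2: get_value(97) creates local data = 97 * 2 = 194.
Step 3: Global data unchanged because no global keyword. result = 32

The answer is 32.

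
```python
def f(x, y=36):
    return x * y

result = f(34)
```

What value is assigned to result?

Step 1: f(34) uses default y = 36.
Step 2: Returns 34 * 36 = 1224.
Step 3: result = 1224

The answer is 1224.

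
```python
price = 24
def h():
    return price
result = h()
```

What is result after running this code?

Step 1: price = 24 is defined in the global scope.
Step 2: h() looks up price. No local price exists, so Python checks the global scope via LEGB rule and finds price = 24.
Step 3: result = 24

The answer is 24.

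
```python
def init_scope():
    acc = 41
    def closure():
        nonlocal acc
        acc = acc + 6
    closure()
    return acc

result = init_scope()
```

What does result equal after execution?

Step 1: init_scope() sets acc = 41.
Step 2: closure() uses nonlocal to modify acc in init_scope's scope: acc = 41 + 6 = 47.
Step 3: init_scope() returns the modified acc = 47

The answer is 47.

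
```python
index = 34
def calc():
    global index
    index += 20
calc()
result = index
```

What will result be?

Step 1: index = 34 globally.
Step 2: calc() modifies global index: index += 20 = 54.
Step 3: result = 54

The answer is 54.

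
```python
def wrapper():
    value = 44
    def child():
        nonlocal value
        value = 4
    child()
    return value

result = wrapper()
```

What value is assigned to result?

Step 1: wrapper() sets value = 44.
Step 2: child() uses nonlocal to reassign value = 4.
Step 3: result = 4

The answer is 4.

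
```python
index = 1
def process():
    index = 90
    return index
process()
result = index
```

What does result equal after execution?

Step 1: index = 1 globally.
Step 2: process() creates a LOCAL index = 90 (no global keyword!).
Step 3: The global index is unchanged. result = 1

The answer is 1.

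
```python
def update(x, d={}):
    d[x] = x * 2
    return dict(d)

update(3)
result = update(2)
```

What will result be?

Step 1: Mutable default dict is shared across calls.
Step 2: First call adds 3: 6. Second call adds 2: 4.
Step 3: result = {3: 6, 2: 4}

The answer is {3: 6, 2: 4}.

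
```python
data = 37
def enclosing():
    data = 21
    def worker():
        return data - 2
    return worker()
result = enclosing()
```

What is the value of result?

Step 1: enclosing() shadows global data with data = 21.
Step 2: worker() finds data = 21 in enclosing scope, computes 21 - 2 = 19.
Step 3: result = 19

The answer is 19.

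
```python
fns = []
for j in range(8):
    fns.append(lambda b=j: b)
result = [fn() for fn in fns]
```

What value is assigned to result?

Step 1: Default arg b=j captures j at each iteration.
Step 2: Each lambda has its own default: 0, 1, ..., 7.
Step 3: result = [0, 1, 2, 3, 4, 5, 6, 7]

The answer is [0, 1, 2, 3, 4, 5, 6, 7].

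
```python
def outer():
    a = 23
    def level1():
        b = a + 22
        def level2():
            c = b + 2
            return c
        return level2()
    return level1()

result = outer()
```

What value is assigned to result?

Step 1: a = 23. b = a + 22 = 45.
Step 2: c = b + 2 = 45 + 2 = 47.
Step 3: result = 47

The answer is 47.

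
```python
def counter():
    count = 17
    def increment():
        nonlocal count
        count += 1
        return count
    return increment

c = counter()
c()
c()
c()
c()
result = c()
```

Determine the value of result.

Step 1: counter() creates closure with count = 17.
Step 2: Each c() call increments count via nonlocal. After 5 calls: 17 + 5 = 22.
Step 3: result = 22

The answer is 22.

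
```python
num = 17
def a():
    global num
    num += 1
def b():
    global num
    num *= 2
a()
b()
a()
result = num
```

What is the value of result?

Step 1: num = 17.
Step 2: a(): num = 17 + 1 = 18.
Step 3: b(): num = 18 * 2 = 36.
Step 4: a(): num = 36 + 1 = 37

The answer is 37.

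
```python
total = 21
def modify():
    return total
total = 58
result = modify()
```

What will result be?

Step 1: total is first set to 21, then reassigned to 58.
Step 2: modify() is called after the reassignment, so it looks up the current global total = 58.
Step 3: result = 58

The answer is 58.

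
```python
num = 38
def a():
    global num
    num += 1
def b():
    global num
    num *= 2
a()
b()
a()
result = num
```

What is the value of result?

Step 1: num = 38.
Step 2: a(): num = 38 + 1 = 39.
Step 3: b(): num = 39 * 2 = 78.
Step 4: a(): num = 78 + 1 = 79

The answer is 79.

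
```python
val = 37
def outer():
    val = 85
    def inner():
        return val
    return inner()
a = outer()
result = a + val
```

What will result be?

Step 1: outer() has local val = 85. inner() reads from enclosing.
Step 2: outer() returns 85. Global val = 37 unchanged.
Step 3: result = 85 + 37 = 122

The answer is 122.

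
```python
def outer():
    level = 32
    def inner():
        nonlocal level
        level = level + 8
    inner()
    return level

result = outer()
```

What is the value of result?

Step 1: outer() sets level = 32.
Step 2: inner() uses nonlocal to modify level in outer's scope: level = 32 + 8 = 40.
Step 3: outer() returns the modified level = 40

The answer is 40.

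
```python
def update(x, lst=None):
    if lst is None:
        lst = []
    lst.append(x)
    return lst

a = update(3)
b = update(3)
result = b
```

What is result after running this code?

Step 1: None default with guard creates a NEW list each call.
Step 2: a = [3] (fresh list). b = [3] (another fresh list).
Step 3: result = [3] (this is the fix for mutable default)

The answer is [3].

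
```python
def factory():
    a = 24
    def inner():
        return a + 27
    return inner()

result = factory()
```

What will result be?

Step 1: factory() defines a = 24.
Step 2: inner() reads a = 24 from enclosing scope, returns 24 + 27 = 51.
Step 3: result = 51

The answer is 51.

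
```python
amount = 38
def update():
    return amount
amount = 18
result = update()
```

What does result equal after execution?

Step 1: amount is first set to 38, then reassigned to 18.
Step 2: update() is called after the reassignment, so it looks up the current global amount = 18.
Step 3: result = 18

The answer is 18.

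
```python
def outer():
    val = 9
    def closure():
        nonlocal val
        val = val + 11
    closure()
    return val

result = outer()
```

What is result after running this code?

Step 1: outer() sets val = 9.
Step 2: closure() uses nonlocal to modify val in outer's scope: val = 9 + 11 = 20.
Step 3: outer() returns the modified val = 20

The answer is 20.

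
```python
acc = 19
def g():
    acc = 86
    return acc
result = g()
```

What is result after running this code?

Step 1: Global acc = 19.
Step 2: g() creates local acc = 86, shadowing the global.
Step 3: Returns local acc = 86. result = 86

The answer is 86.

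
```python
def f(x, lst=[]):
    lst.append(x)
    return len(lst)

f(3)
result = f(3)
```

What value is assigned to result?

Step 1: Mutable default list persists between calls.
Step 2: First call: lst = [3], len = 1. Second call: lst = [3, 3], len = 2.
Step 3: result = 2

The answer is 2.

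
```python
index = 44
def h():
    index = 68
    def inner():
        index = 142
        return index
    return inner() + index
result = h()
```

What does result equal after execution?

Step 1: h() has local index = 68. inner() has local index = 142.
Step 2: inner() returns its local index = 142.
Step 3: h() returns 142 + its own index (68) = 210

The answer is 210.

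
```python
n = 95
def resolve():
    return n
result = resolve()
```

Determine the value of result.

Step 1: n = 95 is defined in the global scope.
Step 2: resolve() looks up n. No local n exists, so Python checks the global scope via LEGB rule and finds n = 95.
Step 3: result = 95

The answer is 95.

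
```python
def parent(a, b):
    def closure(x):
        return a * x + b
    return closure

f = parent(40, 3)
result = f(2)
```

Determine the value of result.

Step 1: parent(40, 3) captures a = 40, b = 3.
Step 2: f(2) computes 40 * 2 + 3 = 83.
Step 3: result = 83

The answer is 83.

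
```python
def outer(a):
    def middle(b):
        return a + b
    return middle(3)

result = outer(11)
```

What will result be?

Step 1: outer(11) passes a = 11.
Step 2: middle(3) has b = 3, reads a = 11 from enclosing.
Step 3: result = 11 + 3 = 14

The answer is 14.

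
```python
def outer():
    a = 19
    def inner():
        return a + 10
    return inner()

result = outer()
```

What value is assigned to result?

Step 1: outer() defines a = 19.
Step 2: inner() reads a = 19 from enclosing scope, returns 19 + 10 = 29.
Step 3: result = 29

The answer is 29.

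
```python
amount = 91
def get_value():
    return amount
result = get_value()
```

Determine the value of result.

Step 1: amount = 91 is defined in the global scope.
Step 2: get_value() looks up amount. No local amount exists, so Python checks the global scope via LEGB rule and finds amount = 91.
Step 3: result = 91

The answer is 91.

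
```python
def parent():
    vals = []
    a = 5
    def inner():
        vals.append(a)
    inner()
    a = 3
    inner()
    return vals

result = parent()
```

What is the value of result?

Step 1: a = 5. inner() appends current a to vals.
Step 2: First inner(): appends 5. Then a = 3.
Step 3: Second inner(): appends 3 (closure sees updated a). result = [5, 3]

The answer is [5, 3].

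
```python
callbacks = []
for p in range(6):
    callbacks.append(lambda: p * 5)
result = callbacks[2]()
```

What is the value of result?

Step 1: All lambdas reference the same variable p (late binding).
Step 2: After the loop, p = 5. Every lambda returns p * 5.
Step 3: callbacks[2]() = 5 * 5 = 25

The answer is 25.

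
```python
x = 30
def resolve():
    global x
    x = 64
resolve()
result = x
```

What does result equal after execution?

Step 1: x = 30 globally.
Step 2: resolve() declares global x and sets it to 64.
Step 3: After resolve(), global x = 64. result = 64

The answer is 64.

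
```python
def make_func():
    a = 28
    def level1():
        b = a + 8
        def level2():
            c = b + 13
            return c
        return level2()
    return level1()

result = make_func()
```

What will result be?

Step 1: a = 28. b = a + 8 = 36.
Step 2: c = b + 13 = 36 + 13 = 49.
Step 3: result = 49

The answer is 49.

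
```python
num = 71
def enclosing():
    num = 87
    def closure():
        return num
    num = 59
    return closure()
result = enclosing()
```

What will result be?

Step 1: enclosing() sets num = 87, then later num = 59.
Step 2: closure() is called after num is reassigned to 59. Closures capture variables by reference, not by value.
Step 3: result = 59

The answer is 59.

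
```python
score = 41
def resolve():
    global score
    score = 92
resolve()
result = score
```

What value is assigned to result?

Step 1: score = 41 globally.
Step 2: resolve() declares global score and sets it to 92.
Step 3: After resolve(), global score = 92. result = 92

The answer is 92.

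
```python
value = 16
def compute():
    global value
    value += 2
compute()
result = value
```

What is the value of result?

Step 1: value = 16 globally.
Step 2: compute() modifies global value: value += 2 = 18.
Step 3: result = 18

The answer is 18.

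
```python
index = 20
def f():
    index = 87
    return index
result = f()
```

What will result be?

Step 1: Global index = 20.
Step 2: f() creates local index = 87, shadowing the global.
Step 3: Returns local index = 87. result = 87

The answer is 87.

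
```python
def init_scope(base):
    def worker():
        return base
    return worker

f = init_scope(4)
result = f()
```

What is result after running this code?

Step 1: init_scope(4) creates closure capturing base = 4.
Step 2: f() returns the captured base = 4.
Step 3: result = 4

The answer is 4.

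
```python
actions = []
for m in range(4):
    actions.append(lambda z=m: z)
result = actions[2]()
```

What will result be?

Step 1: Default argument z=m captures m's value at each iteration.
Step 2: actions[2] captured z = 2 when m was 2.
Step 3: result = 2

The answer is 2.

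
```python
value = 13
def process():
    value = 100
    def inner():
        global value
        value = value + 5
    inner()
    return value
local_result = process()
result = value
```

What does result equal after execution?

Step 1: Global value = 13. process() creates local value = 100.
Step 2: inner() declares global value and adds 5: global value = 13 + 5 = 18.
Step 3: process() returns its local value = 100 (unaffected by inner).
Step 4: result = global value = 18

The answer is 18.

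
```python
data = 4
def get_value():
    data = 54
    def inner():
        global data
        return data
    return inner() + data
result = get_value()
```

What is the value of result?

Step 1: Global data = 4. get_value() shadows with local data = 54.
Step 2: inner() uses global keyword, so inner() returns global data = 4.
Step 3: get_value() returns 4 + 54 = 58

The answer is 58.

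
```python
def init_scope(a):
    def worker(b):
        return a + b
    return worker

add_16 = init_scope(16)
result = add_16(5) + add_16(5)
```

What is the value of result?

Step 1: add_16 captures a = 16.
Step 2: add_16(5) = 16 + 5 = 21, called twice.
Step 3: result = 21 + 21 = 42

The answer is 42.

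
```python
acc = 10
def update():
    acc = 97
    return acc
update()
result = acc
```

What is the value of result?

Step 1: Global acc = 10.
Step 2: update() creates local acc = 97 (shadow, not modification).
Step 3: After update() returns, global acc is unchanged. result = 10

The answer is 10.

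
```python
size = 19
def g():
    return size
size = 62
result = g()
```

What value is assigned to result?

Step 1: size is first set to 19, then reassigned to 62.
Step 2: g() is called after the reassignment, so it looks up the current global size = 62.
Step 3: result = 62

The answer is 62.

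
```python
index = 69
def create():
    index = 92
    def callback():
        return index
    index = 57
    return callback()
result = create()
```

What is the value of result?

Step 1: create() sets index = 92, then later index = 57.
Step 2: callback() is called after index is reassigned to 57. Closures capture variables by reference, not by value.
Step 3: result = 57

The answer is 57.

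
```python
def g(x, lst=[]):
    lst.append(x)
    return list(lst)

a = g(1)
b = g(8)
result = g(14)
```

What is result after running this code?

Step 1: Default list is shared. list() creates copies for return values.
Step 2: Internal list grows: [1] -> [1, 8] -> [1, 8, 14].
Step 3: result = [1, 8, 14]

The answer is [1, 8, 14].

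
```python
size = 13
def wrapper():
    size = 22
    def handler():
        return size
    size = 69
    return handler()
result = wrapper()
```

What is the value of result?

Step 1: wrapper() sets size = 22, then later size = 69.
Step 2: handler() is called after size is reassigned to 69. Closures capture variables by reference, not by value.
Step 3: result = 69

The answer is 69.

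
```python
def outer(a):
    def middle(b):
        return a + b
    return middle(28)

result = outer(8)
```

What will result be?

Step 1: outer(8) passes a = 8.
Step 2: middle(28) has b = 28, reads a = 8 from enclosing.
Step 3: result = 8 + 28 = 36

The answer is 36.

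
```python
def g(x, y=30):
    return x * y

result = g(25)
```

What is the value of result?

Step 1: g(25) uses default y = 30.
Step 2: Returns 25 * 30 = 750.
Step 3: result = 750

The answer is 750.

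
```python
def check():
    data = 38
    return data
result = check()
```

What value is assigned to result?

Step 1: check() defines data = 38 in its local scope.
Step 2: return data finds the local variable data = 38.
Step 3: result = 38

The answer is 38.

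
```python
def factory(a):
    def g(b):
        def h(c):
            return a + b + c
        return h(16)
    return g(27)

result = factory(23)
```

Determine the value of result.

Step 1: a = 23, b = 27, c = 16 across three nested scopes.
Step 2: h() accesses all three via LEGB rule.
Step 3: result = 23 + 27 + 16 = 66

The answer is 66.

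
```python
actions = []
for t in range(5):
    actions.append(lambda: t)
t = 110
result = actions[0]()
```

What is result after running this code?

Step 1: Lambdas capture the variable t by reference, not by value.
Step 2: After the loop, t is reassigned to 110.
Step 3: actions[0]() looks up the current t = 110. result = 110

The answer is 110.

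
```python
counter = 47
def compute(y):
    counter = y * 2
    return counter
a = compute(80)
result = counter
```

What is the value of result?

Step 1: Global counter = 47.
Step 2: compute(80) creates local counter = 80 * 2 = 160.
Step 3: Global counter unchanged because no global keyword. result = 47

The answer is 47.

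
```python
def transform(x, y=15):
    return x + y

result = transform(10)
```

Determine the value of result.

Step 1: transform(10) uses default y = 15.
Step 2: Returns 10 + 15 = 25.
Step 3: result = 25

The answer is 25.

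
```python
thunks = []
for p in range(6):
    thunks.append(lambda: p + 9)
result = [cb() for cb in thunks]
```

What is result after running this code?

Step 1: All lambdas capture p by reference. After the loop, p = 5.
Step 2: Each call returns 5 + 9 = 14.
Step 3: result = [14, 14, 14, 14, 14, 14]

The answer is [14, 14, 14, 14, 14, 14].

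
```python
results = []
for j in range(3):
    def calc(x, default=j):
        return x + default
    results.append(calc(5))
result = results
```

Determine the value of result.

Step 1: Default argument default=j is evaluated at function definition time.
Step 2: Each iteration creates calc with default = current j value.
Step 3: calc(5) returns 5 + default. results = [5, 6, 7]

The answer is [5, 6, 7].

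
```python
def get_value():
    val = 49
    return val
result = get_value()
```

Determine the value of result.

Step 1: get_value() defines val = 49 in its local scope.
Step 2: return val finds the local variable val = 49.
Step 3: result = 49

The answer is 49.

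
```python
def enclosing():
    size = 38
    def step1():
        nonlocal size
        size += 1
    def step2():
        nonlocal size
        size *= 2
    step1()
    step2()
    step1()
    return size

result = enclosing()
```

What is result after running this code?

Step 1: size = 38.
Step 2: step1(): size = 38 + 1 = 39.
Step 3: step2(): size = 39 * 2 = 78.
Step 4: step1(): size = 78 + 1 = 79. result = 79

The answer is 79.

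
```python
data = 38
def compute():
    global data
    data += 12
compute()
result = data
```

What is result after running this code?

Step 1: data = 38 globally.
Step 2: compute() modifies global data: data += 12 = 50.
Step 3: result = 50

The answer is 50.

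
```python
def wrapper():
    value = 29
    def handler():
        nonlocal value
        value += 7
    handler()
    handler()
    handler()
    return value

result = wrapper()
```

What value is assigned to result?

Step 1: value starts at 29.
Step 2: handler() is called 3 times, each adding 7.
Step 3: value = 29 + 7 * 3 = 50

The answer is 50.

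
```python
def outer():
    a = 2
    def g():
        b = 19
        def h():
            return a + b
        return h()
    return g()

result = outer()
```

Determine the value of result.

Step 1: outer() defines a = 2. g() defines b = 19.
Step 2: h() accesses both from enclosing scopes: a = 2, b = 19.
Step 3: result = 2 + 19 = 21

The answer is 21.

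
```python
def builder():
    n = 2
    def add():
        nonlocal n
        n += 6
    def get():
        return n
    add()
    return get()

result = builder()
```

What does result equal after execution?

Step 1: n = 2. add() modifies it via nonlocal, get() reads it.
Step 2: add() makes n = 2 + 6 = 8.
Step 3: get() returns 8. result = 8

The answer is 8.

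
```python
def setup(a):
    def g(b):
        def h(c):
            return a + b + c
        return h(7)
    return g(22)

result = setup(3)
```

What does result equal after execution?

Step 1: a = 3, b = 22, c = 7 across three nested scopes.
Step 2: h() accesses all three via LEGB rule.
Step 3: result = 3 + 22 + 7 = 32

The answer is 32.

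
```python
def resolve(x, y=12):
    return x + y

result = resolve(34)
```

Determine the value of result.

Step 1: resolve(34) uses default y = 12.
Step 2: Returns 34 + 12 = 46.
Step 3: result = 46

The answer is 46.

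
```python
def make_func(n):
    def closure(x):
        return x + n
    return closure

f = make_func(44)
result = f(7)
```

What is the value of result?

Step 1: make_func(44) creates a closure that captures n = 44.
Step 2: f(7) calls the closure with x = 7, returning 7 + 44 = 51.
Step 3: result = 51

The answer is 51.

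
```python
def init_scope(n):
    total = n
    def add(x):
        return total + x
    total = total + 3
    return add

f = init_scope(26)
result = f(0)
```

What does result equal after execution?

Step 1: init_scope(26) sets total = 26, then total = 26 + 3 = 29.
Step 2: Closures capture by reference, so add sees total = 29.
Step 3: f(0) returns 29 + 0 = 29

The answer is 29.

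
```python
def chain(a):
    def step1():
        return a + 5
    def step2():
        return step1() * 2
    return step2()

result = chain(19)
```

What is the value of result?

Step 1: chain(19) captures a = 19.
Step 2: step2() calls step1() which returns 19 + 5 = 24.
Step 3: step2() returns 24 * 2 = 48

The answer is 48.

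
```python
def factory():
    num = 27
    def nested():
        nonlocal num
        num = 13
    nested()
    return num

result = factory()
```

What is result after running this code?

Step 1: factory() sets num = 27.
Step 2: nested() uses nonlocal to reassign num = 13.
Step 3: result = 13

The answer is 13.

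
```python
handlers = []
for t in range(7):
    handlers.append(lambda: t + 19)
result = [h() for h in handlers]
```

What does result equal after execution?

Step 1: All lambdas capture t by reference. After the loop, t = 6.
Step 2: Each call returns 6 + 19 = 25.
Step 3: result = [25, 25, 25, 25, 25, 25, 25]

The answer is [25, 25, 25, 25, 25, 25, 25].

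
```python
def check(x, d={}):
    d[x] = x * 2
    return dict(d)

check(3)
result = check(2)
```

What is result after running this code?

Step 1: Mutable default dict is shared across calls.
Step 2: First call adds 3: 6. Second call adds 2: 4.
Step 3: result = {3: 6, 2: 4}

The answer is {3: 6, 2: 4}.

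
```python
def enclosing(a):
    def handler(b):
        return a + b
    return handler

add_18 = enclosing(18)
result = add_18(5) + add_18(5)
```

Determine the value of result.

Step 1: add_18 captures a = 18.
Step 2: add_18(5) = 18 + 5 = 23, called twice.
Step 3: result = 23 + 23 = 46

The answer is 46.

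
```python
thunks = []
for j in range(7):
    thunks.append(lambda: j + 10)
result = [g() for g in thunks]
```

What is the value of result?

Step 1: All lambdas capture j by reference. After the loop, j = 6.
Step 2: Each call returns 6 + 10 = 16.
Step 3: result = [16, 16, 16, 16, 16, 16, 16]

The answer is [16, 16, 16, 16, 16, 16, 16].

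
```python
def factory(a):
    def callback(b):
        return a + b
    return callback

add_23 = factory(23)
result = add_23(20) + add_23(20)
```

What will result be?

Step 1: add_23 captures a = 23.
Step 2: add_23(20) = 23 + 20 = 43, called twice.
Step 3: result = 43 + 43 = 86

The answer is 86.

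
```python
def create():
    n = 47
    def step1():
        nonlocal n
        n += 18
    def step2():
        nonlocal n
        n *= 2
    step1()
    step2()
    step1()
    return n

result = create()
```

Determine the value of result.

Step 1: n = 47.
Step 2: step1(): n = 47 + 18 = 65.
Step 3: step2(): n = 65 * 2 = 130.
Step 4: step1(): n = 130 + 18 = 148. result = 148

The answer is 148.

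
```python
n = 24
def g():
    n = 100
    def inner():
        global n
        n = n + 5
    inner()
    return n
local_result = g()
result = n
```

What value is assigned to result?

Step 1: Global n = 24. g() creates local n = 100.
Step 2: inner() declares global n and adds 5: global n = 24 + 5 = 29.
Step 3: g() returns its local n = 100 (unaffected by inner).
Step 4: result = global n = 29

The answer is 29.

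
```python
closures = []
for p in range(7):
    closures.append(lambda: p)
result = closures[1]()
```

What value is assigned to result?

Step 1: The loop creates 7 lambdas, all referencing the same variable p.
Step 2: After the loop, p = 6 (final value).
Step 3: closures[1]() looks up p at call time and finds 6. This is the late binding gotcha. result = 6

The answer is 6.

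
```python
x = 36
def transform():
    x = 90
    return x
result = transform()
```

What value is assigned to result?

Step 1: Global x = 36.
Step 2: transform() creates local x = 90, shadowing the global.
Step 3: Returns local x = 90. result = 90

The answer is 90.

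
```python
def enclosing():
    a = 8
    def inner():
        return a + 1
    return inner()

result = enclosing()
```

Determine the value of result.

Step 1: enclosing() defines a = 8.
Step 2: inner() reads a = 8 from enclosing scope, returns 8 + 1 = 9.
Step 3: result = 9

The answer is 9.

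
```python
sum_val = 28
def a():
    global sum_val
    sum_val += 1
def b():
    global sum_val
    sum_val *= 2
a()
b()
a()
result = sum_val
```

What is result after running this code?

Step 1: sum_val = 28.
Step 2: a(): sum_val = 28 + 1 = 29.
Step 3: b(): sum_val = 29 * 2 = 58.
Step 4: a(): sum_val = 58 + 1 = 59

The answer is 59.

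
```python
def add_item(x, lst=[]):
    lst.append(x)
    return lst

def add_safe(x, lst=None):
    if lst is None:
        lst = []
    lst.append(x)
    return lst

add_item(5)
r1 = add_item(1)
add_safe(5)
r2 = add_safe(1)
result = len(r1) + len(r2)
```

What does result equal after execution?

Step 1: add_item shares mutable default: after 2 calls, lst = [5, 1], len = 2.
Step 2: add_safe creates fresh list each time: r2 = [1], len = 1.
Step 3: result = 2 + 1 = 3

The answer is 3.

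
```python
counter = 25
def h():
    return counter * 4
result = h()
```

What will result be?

Step 1: counter = 25 is defined globally.
Step 2: h() looks up counter from global scope = 25, then computes 25 * 4 = 100.
Step 3: result = 100

The answer is 100.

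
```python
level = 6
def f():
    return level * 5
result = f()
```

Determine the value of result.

Step 1: level = 6 is defined globally.
Step 2: f() looks up level from global scope = 6, then computes 6 * 5 = 30.
Step 3: result = 30

The answer is 30.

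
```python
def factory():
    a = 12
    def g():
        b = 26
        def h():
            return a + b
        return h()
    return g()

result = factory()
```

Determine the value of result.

Step 1: factory() defines a = 12. g() defines b = 26.
Step 2: h() accesses both from enclosing scopes: a = 12, b = 26.
Step 3: result = 12 + 26 = 38

The answer is 38.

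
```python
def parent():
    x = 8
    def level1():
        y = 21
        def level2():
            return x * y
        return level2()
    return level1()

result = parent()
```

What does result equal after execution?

Step 1: x = 8 in parent. y = 21 in level1.
Step 2: level2() reads x = 8 and y = 21 from enclosing scopes.
Step 3: result = 8 * 21 = 168

The answer is 168.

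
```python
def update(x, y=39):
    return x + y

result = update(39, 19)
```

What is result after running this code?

Step 1: update(39, 19) overrides default y with 19.
Step 2: Returns 39 + 19 = 58.
Step 3: result = 58

The answer is 58.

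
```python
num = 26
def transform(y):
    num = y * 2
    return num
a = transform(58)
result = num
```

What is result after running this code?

Step 1: Global num = 26.
Step 2: transform(58) creates local num = 58 * 2 = 116.
Step 3: Global num unchanged because no global keyword. result = 26

The answer is 26.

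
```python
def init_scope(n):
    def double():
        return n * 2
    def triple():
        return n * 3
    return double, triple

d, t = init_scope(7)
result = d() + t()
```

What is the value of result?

Step 1: Both closures capture the same n = 7.
Step 2: d() = 7 * 2 = 14, t() = 7 * 3 = 21.
Step 3: result = 14 + 21 = 35

The answer is 35.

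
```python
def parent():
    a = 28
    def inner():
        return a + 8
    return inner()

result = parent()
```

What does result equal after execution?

Step 1: parent() defines a = 28.
Step 2: inner() reads a = 28 from enclosing scope, returns 28 + 8 = 36.
Step 3: result = 36

The answer is 36.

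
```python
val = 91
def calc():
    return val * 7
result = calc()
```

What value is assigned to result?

Step 1: val = 91 is defined globally.
Step 2: calc() looks up val from global scope = 91, then computes 91 * 7 = 637.
Step 3: result = 637

The answer is 637.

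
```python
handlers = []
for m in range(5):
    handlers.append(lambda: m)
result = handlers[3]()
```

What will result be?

Step 1: The loop creates 5 lambdas, all referencing the same variable m.
Step 2: After the loop, m = 4 (final value).
Step 3: handlers[3]() looks up m at call time and finds 4. This is the late binding gotcha. result = 4

The answer is 4.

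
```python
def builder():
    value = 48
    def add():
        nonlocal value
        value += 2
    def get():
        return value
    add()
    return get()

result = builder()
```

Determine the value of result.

Step 1: value = 48. add() modifies it via nonlocal, get() reads it.
Step 2: add() makes value = 48 + 2 = 50.
Step 3: get() returns 50. result = 50

The answer is 50.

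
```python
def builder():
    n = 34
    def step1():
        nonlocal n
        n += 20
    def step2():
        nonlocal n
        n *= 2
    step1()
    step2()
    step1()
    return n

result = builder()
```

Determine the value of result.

Step 1: n = 34.
Step 2: step1(): n = 34 + 20 = 54.
Step 3: step2(): n = 54 * 2 = 108.
Step 4: step1(): n = 108 + 20 = 128. result = 128

The answer is 128.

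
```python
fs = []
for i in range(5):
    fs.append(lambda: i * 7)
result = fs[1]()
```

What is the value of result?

Step 1: All lambdas reference the same variable i (late binding).
Step 2: After the loop, i = 4. Every lambda returns i * 7.
Step 3: fs[1]() = 4 * 7 = 28

The answer is 28.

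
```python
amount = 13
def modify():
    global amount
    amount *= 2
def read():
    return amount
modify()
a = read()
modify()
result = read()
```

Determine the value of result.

Step 1: amount = 13.
Step 2: First modify(): amount = 13 * 2 = 26.
Step 3: Second modify(): amount = 26 * 2 = 52.
Step 4: read() returns 52

The answer is 52.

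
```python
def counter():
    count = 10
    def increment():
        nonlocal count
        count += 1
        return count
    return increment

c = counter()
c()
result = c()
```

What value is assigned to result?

Step 1: counter() creates closure with count = 10.
Step 2: Each c() call increments count via nonlocal. After 2 calls: 10 + 2 = 12.
Step 3: result = 12

The answer is 12.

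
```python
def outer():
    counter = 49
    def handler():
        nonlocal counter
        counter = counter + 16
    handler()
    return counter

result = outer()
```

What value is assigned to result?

Step 1: outer() sets counter = 49.
Step 2: handler() uses nonlocal to modify counter in outer's scope: counter = 49 + 16 = 65.
Step 3: outer() returns the modified counter = 65

The answer is 65.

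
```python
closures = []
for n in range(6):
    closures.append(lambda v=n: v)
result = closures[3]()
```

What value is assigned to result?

Step 1: Default argument v=n captures n's value at each iteration.
Step 2: closures[3] captured v = 3 when n was 3.
Step 3: result = 3

The answer is 3.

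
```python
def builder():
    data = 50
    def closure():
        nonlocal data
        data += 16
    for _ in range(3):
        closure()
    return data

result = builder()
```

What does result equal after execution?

Step 1: data = 50.
Step 2: closure() is called 3 times in a loop, each adding 16 via nonlocal.
Step 3: data = 50 + 16 * 3 = 98

The answer is 98.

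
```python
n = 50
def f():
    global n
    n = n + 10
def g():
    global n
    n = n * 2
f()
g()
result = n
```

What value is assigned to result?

Step 1: n = 50.
Step 2: f() adds 10: n = 50 + 10 = 60.
Step 3: g() doubles: n = 60 * 2 = 120.
Step 4: result = 120

The answer is 120.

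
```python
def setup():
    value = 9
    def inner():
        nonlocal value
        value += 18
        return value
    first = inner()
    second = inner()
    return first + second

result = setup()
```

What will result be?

Step 1: value starts at 9.
Step 2: First call: value = 9 + 18 = 27, returns 27.
Step 3: Second call: value = 27 + 18 = 45, returns 45.
Step 4: result = 27 + 45 = 72

The answer is 72.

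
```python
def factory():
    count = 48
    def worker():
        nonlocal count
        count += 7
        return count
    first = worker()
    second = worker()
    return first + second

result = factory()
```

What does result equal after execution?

Step 1: count starts at 48.
Step 2: First call: count = 48 + 7 = 55, returns 55.
Step 3: Second call: count = 55 + 7 = 62, returns 62.
Step 4: result = 55 + 62 = 117

The answer is 117.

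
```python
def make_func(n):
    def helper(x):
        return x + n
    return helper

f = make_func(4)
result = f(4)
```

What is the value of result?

Step 1: make_func(4) creates a closure that captures n = 4.
Step 2: f(4) calls the closure with x = 4, returning 4 + 4 = 8.
Step 3: result = 8

The answer is 8.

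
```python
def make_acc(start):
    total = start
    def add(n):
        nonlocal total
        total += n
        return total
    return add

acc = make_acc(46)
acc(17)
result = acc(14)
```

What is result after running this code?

Step 1: make_acc(46) creates closure with total = 46.
Step 2: First acc(17): total = 46 + 17 = 63.
Step 3: Second acc(14): total = 63 + 14 = 77. result = 77

The answer is 77.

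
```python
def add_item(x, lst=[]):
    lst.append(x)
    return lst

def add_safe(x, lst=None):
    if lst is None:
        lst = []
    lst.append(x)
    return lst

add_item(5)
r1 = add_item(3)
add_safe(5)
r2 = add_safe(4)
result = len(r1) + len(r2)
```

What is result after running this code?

Step 1: add_item shares mutable default: after 2 calls, lst = [5, 3], len = 2.
Step 2: add_safe creates fresh list each time: r2 = [4], len = 1.
Step 3: result = 2 + 1 = 3

The answer is 3.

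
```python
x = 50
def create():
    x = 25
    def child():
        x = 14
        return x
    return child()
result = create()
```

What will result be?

Step 1: Three scopes define x: global (50), create (25), child (14).
Step 2: child() has its own local x = 14, which shadows both enclosing and global.
Step 3: result = 14 (local wins in LEGB)

The answer is 14.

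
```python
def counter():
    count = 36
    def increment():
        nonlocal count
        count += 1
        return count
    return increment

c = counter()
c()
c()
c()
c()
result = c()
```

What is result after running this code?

Step 1: counter() creates closure with count = 36.
Step 2: Each c() call increments count via nonlocal. After 5 calls: 36 + 5 = 41.
Step 3: result = 41

The answer is 41.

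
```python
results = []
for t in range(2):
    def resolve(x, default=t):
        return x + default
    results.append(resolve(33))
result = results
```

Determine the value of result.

Step 1: Default argument default=t is evaluated at function definition time.
Step 2: Each iteration creates resolve with default = current t value.
Step 3: resolve(33) returns 33 + default. results = [33, 34]

The answer is [33, 34].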